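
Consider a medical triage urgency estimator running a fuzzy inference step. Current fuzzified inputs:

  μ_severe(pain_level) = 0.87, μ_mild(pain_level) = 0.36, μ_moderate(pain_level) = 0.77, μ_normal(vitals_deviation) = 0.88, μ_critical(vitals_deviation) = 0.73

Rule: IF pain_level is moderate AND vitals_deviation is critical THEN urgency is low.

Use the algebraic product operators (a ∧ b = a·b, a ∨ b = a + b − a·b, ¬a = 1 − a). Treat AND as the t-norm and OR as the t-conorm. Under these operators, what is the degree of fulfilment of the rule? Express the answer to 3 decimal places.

firing strength: moderate=0.77, critical=0.73; AND[a·b] → w = 0.5621

0.562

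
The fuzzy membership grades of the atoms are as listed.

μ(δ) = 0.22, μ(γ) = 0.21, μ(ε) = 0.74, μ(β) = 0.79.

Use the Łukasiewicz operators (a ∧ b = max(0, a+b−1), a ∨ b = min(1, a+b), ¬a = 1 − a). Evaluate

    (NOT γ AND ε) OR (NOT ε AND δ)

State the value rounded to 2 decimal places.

NOT γ = 1 − 0.21 = 0.79
NOT γ AND ε = max(0, a+b−1) on (0.79, 0.74) = 0.53
NOT ε = 1 − 0.74 = 0.26
NOT ε AND δ = max(0, a+b−1) on (0.26, 0.22) = 0.00
(NOT γ AND ε) OR (NOT ε AND δ) = min(1, a+b) on (0.53, 0.00) = 0.53

0.53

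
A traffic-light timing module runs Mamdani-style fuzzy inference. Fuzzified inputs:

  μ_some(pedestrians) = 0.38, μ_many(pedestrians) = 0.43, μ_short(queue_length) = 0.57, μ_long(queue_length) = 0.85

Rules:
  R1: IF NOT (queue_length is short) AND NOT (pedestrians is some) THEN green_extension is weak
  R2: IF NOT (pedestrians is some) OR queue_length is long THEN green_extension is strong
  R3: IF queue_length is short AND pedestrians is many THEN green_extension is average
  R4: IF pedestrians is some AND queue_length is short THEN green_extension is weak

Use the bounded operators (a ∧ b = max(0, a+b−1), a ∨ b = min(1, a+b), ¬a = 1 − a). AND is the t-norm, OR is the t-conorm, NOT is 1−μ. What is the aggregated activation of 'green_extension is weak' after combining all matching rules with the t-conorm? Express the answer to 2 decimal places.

R1: ¬short=1−0.57=0.43, ¬some=1−0.38=0.62; AND[max(0, a+b−1)] → w = 0.05
R2: ¬some=1−0.38=0.62, long=0.85; OR[min(1, a+b)] → w = 1.00
R3: short=0.57, many=0.43; AND[max(0, a+b−1)] → w = 0.00
R4: some=0.38, short=0.57; AND[max(0, a+b−1)] → w = 0.00
Rules with consequent 'weak': {R1, R4} → strengths 0.05, 0.00
Aggregate via t-conorm [min(1, a+b)]: 0.05

0.05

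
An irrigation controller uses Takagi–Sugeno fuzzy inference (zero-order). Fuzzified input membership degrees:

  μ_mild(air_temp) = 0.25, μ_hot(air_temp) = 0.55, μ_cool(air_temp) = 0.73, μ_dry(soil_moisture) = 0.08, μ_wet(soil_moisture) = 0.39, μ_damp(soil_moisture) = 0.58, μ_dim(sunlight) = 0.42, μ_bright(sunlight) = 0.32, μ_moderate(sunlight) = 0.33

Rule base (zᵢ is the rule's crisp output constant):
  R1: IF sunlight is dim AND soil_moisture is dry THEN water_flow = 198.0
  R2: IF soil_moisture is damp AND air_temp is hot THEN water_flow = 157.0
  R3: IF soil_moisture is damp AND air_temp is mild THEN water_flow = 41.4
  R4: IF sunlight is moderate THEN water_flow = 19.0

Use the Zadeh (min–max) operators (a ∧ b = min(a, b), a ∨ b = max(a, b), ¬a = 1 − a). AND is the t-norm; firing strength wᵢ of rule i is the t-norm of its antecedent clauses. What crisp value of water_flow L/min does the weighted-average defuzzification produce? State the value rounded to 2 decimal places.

R1 (z=198.0): dim=0.42, dry=0.08; AND[min(a, b)] → w = 0.08
R2 (z=157.0): damp=0.58, hot=0.55; AND[min(a, b)] → w = 0.55
R3 (z=41.4): damp=0.58, mild=0.25; AND[min(a, b)] → w = 0.25
R4 (z=19.0): moderate=0.33 → w = 0.33
Weighted average = (0.08·198.0 + 0.55·157.0 + 0.25·41.4 + 0.33·19.0) / (0.08 + 0.55 + 0.25 + 0.33)
  = 118.8100 / 1.2100 = 98.19

98.19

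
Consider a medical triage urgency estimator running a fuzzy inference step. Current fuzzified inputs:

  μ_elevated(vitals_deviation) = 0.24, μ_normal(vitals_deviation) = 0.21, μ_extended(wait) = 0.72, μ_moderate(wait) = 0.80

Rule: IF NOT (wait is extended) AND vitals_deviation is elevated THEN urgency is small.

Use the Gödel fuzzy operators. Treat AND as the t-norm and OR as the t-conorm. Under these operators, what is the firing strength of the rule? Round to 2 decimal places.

0.24

firing strength: ¬extended=1−0.72=0.28, elevated=0.24; AND[min(a, b)] → w = 0.24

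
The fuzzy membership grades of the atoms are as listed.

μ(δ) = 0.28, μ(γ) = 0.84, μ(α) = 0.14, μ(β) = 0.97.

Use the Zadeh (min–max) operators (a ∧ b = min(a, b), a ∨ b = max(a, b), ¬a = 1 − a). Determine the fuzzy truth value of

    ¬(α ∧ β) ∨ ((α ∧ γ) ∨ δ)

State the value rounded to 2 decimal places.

α ∧ β = min(a, b) on (0.14, 0.97) = 0.14
¬(α ∧ β) = 1 − 0.14 = 0.86
α ∧ γ = min(a, b) on (0.14, 0.84) = 0.14
(α ∧ γ) ∨ δ = max(a, b) on (0.14, 0.28) = 0.28
¬(α ∧ β) ∨ ((α ∧ γ) ∨ δ) = max(a, b) on (0.86, 0.28) = 0.86

0.86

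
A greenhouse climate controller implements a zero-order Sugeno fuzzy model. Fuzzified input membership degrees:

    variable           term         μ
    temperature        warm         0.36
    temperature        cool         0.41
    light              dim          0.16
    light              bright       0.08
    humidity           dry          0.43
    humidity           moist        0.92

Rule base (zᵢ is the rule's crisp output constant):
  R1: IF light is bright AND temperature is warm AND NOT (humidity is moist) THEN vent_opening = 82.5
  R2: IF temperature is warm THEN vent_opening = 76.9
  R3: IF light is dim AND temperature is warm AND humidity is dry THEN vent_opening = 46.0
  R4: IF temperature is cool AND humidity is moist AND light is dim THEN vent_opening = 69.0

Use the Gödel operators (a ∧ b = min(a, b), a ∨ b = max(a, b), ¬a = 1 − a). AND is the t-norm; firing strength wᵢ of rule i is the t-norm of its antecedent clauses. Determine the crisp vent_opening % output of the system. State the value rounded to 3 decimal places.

69.321

R1 (z=82.5): bright=0.08, warm=0.36, ¬moist=1−0.92=0.08; AND[min(a, b)] → w = 0.08
R2 (z=76.9): warm=0.36 → w = 0.36
R3 (z=46.0): dim=0.16, warm=0.36, dry=0.43; AND[min(a, b)] → w = 0.16
R4 (z=69.0): cool=0.41, moist=0.92, dim=0.16; AND[min(a, b)] → w = 0.16
Weighted average = (0.08·82.5 + 0.36·76.9 + 0.16·46.0 + 0.16·69.0) / (0.08 + 0.36 + 0.16 + 0.16)
  = 52.6840 / 0.7600 = 69.321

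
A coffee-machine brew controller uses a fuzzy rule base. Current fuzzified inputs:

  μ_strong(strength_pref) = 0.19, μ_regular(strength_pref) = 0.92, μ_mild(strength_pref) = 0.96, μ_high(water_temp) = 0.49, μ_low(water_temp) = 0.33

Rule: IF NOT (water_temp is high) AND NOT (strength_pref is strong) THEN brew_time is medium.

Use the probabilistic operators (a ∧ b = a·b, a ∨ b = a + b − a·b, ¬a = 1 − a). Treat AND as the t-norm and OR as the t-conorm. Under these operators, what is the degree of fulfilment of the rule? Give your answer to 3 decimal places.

firing strength: ¬high=1−0.49=0.51, ¬strong=1−0.19=0.81; AND[a·b] → w = 0.4131

0.413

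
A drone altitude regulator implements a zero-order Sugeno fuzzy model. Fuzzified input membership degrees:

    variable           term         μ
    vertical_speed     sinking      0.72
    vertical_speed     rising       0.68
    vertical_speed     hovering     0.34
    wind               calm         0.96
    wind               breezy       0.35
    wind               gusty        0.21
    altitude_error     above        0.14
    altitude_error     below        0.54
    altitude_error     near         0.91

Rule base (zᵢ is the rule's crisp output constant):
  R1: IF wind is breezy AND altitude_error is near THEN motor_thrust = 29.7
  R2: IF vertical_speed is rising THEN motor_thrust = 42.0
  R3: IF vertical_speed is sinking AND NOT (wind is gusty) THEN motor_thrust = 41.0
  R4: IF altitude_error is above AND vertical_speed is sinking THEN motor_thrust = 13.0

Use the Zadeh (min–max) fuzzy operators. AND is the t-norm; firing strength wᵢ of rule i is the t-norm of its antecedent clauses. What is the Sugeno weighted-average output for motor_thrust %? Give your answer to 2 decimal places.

37.19

R1 (z=29.7): breezy=0.35, near=0.91; AND[min(a, b)] → w = 0.35
R2 (z=42.0): rising=0.68 → w = 0.68
R3 (z=41.0): sinking=0.72, ¬gusty=1−0.21=0.79; AND[min(a, b)] → w = 0.72
R4 (z=13.0): above=0.14, sinking=0.72; AND[min(a, b)] → w = 0.14
Weighted average = (0.35·29.7 + 0.68·42.0 + 0.72·41.0 + 0.14·13.0) / (0.35 + 0.68 + 0.72 + 0.14)
  = 70.2950 / 1.8900 = 37.19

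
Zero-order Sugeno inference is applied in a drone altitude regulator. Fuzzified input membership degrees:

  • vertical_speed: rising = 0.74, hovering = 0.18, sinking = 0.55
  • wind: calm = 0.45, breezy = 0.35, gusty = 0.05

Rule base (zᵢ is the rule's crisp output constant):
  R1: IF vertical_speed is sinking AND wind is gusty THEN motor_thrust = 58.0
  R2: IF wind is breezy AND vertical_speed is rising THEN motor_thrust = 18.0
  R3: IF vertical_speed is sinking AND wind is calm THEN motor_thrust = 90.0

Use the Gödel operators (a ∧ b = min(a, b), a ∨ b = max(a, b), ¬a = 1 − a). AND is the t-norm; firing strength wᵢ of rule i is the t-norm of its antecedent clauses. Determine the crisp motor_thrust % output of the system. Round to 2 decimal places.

R1 (z=58.0): sinking=0.55, gusty=0.05; AND[min(a, b)] → w = 0.05
R2 (z=18.0): breezy=0.35, rising=0.74; AND[min(a, b)] → w = 0.35
R3 (z=90.0): sinking=0.55, calm=0.45; AND[min(a, b)] → w = 0.45
Weighted average = (0.05·58.0 + 0.35·18.0 + 0.45·90.0) / (0.05 + 0.35 + 0.45)
  = 49.7000 / 0.8500 = 58.47

58.47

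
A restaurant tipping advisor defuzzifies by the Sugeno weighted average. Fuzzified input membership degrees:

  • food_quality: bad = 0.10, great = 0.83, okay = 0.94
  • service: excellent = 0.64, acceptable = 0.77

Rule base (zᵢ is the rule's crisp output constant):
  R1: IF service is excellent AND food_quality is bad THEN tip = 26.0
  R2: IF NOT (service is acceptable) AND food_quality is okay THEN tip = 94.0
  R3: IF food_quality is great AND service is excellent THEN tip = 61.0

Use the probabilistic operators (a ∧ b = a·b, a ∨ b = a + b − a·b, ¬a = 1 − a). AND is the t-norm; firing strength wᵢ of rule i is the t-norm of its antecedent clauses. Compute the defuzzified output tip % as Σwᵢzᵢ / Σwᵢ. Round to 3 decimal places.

67.032

R1 (z=26.0): excellent=0.64, bad=0.10; AND[a·b] → w = 0.0640
R2 (z=94.0): ¬acceptable=1−0.77=0.23, okay=0.94; AND[a·b] → w = 0.2162
R3 (z=61.0): great=0.83, excellent=0.64; AND[a·b] → w = 0.5312
Weighted average = (0.0640·26.0 + 0.2162·94.0 + 0.5312·61.0) / (0.0640 + 0.2162 + 0.5312)
  = 54.3900 / 0.8114 = 67.032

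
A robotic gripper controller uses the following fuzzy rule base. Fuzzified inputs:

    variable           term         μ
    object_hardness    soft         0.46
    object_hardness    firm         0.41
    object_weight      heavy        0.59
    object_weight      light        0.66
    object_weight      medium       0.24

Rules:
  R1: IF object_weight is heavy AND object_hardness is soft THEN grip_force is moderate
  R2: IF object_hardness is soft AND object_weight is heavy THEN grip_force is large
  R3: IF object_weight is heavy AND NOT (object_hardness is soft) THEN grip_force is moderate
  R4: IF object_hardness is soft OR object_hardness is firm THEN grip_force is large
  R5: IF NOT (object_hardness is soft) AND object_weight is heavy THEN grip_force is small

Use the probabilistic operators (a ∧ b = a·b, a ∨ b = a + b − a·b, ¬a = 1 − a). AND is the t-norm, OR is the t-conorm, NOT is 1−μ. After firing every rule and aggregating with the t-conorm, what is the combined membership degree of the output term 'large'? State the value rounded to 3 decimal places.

0.768

R1: heavy=0.59, soft=0.46; AND[a·b] → w = 0.2714
R2: soft=0.46, heavy=0.59; AND[a·b] → w = 0.2714
R3: heavy=0.59, ¬soft=1−0.46=0.54; AND[a·b] → w = 0.3186
R4: soft=0.46, firm=0.41; OR[a + b − a·b] → w = 0.6814
R5: ¬soft=1−0.46=0.54, heavy=0.59; AND[a·b] → w = 0.3186
Rules with consequent 'large': {R2, R4} → strengths 0.2714, 0.6814
Aggregate via t-conorm [a + b − a·b]: 0.7679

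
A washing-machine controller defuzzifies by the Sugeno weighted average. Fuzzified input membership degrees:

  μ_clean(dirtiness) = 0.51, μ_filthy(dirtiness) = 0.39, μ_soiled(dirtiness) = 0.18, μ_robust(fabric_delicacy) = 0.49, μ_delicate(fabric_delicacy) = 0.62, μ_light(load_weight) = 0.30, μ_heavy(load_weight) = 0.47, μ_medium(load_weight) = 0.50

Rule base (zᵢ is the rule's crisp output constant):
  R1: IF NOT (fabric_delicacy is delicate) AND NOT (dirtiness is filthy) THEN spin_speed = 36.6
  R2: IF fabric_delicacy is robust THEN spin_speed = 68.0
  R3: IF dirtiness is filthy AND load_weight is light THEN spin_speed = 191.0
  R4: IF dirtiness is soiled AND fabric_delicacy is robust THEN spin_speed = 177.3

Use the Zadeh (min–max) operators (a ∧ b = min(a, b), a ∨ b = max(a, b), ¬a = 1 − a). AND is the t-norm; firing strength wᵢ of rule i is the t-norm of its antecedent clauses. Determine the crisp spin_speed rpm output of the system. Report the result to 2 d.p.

R1 (z=36.6): ¬delicate=1−0.62=0.38, ¬filthy=1−0.39=0.61; AND[min(a, b)] → w = 0.38
R2 (z=68.0): robust=0.49 → w = 0.49
R3 (z=191.0): filthy=0.39, light=0.30; AND[min(a, b)] → w = 0.30
R4 (z=177.3): soiled=0.18, robust=0.49; AND[min(a, b)] → w = 0.18
Weighted average = (0.38·36.6 + 0.49·68.0 + 0.30·191.0 + 0.18·177.3) / (0.38 + 0.49 + 0.30 + 0.18)
  = 136.4420 / 1.3500 = 101.07

101.07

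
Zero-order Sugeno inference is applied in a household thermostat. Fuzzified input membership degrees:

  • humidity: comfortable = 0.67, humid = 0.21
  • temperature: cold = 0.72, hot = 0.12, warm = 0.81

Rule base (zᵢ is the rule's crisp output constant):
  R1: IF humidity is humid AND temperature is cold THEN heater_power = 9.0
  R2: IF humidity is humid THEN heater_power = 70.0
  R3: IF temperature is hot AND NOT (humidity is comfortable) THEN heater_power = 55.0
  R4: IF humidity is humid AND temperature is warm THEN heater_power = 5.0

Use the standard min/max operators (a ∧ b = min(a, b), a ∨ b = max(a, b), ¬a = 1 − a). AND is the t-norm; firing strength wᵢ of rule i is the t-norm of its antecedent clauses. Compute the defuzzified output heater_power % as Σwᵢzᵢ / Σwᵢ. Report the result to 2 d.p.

32.32

R1 (z=9.0): humid=0.21, cold=0.72; AND[min(a, b)] → w = 0.21
R2 (z=70.0): humid=0.21 → w = 0.21
R3 (z=55.0): hot=0.12, ¬comfortable=1−0.67=0.33; AND[min(a, b)] → w = 0.12
R4 (z=5.0): humid=0.21, warm=0.81; AND[min(a, b)] → w = 0.21
Weighted average = (0.21·9.0 + 0.21·70.0 + 0.12·55.0 + 0.21·5.0) / (0.21 + 0.21 + 0.12 + 0.21)
  = 24.2400 / 0.7500 = 32.32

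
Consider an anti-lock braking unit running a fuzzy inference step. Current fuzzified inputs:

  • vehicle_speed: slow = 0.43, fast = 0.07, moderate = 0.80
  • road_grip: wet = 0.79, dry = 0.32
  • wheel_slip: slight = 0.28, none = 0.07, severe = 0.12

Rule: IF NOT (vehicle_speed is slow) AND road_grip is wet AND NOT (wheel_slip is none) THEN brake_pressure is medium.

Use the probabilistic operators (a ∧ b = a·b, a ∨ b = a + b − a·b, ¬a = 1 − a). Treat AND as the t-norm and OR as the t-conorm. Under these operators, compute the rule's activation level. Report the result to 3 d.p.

firing strength: ¬slow=1−0.43=0.57, wet=0.79, ¬none=1−0.07=0.93; AND[a·b] → w = 0.4188

0.419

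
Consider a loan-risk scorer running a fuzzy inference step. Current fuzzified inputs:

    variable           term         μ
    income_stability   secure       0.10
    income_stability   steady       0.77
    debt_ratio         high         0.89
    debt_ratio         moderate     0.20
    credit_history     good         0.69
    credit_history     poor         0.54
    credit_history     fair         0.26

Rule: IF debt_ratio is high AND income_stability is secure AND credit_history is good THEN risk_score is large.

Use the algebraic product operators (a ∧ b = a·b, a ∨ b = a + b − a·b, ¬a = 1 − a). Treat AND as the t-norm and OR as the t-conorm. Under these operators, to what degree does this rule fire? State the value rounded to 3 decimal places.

0.061

firing strength: high=0.89, secure=0.10, good=0.69; AND[a·b] → w = 0.0614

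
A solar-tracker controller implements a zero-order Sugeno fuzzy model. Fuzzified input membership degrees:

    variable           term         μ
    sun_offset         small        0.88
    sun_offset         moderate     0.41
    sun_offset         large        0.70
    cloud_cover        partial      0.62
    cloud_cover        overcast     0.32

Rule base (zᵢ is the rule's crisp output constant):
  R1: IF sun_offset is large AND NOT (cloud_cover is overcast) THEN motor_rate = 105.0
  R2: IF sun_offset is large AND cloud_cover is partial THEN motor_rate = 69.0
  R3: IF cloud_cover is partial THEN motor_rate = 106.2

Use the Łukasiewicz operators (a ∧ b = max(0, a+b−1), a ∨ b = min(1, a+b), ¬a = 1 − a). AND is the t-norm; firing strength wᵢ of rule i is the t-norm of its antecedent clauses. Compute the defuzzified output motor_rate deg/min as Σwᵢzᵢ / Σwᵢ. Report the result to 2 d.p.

96.84

R1 (z=105.0): large=0.70, ¬overcast=1−0.32=0.68; AND[max(0, a+b−1)] → w = 0.38
R2 (z=69.0): large=0.70, partial=0.62; AND[max(0, a+b−1)] → w = 0.32
R3 (z=106.2): partial=0.62 → w = 0.62
Weighted average = (0.38·105.0 + 0.32·69.0 + 0.62·106.2) / (0.38 + 0.32 + 0.62)
  = 127.8240 / 1.3200 = 96.84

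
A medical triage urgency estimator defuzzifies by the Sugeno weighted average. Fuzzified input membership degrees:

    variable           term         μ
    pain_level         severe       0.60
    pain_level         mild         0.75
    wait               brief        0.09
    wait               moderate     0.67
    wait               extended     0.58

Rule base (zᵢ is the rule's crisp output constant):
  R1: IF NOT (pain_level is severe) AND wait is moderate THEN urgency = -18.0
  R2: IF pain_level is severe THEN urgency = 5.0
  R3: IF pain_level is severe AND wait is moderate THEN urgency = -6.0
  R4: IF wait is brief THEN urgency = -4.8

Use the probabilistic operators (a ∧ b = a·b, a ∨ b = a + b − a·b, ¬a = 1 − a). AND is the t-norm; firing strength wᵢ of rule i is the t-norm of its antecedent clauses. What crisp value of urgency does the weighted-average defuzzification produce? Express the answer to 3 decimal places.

R1 (z=-18.0): ¬severe=1−0.60=0.40, moderate=0.67; AND[a·b] → w = 0.2680
R2 (z=5.0): severe=0.60 → w = 0.6000
R3 (z=-6.0): severe=0.60, moderate=0.67; AND[a·b] → w = 0.4020
R4 (z=-4.8): brief=0.09 → w = 0.0900
Weighted average = (0.2680·-18.0 + 0.6000·5.0 + 0.4020·-6.0 + 0.0900·-4.8) / (0.2680 + 0.6000 + 0.4020 + 0.0900)
  = -4.6680 / 1.3600 = -3.432

-3.432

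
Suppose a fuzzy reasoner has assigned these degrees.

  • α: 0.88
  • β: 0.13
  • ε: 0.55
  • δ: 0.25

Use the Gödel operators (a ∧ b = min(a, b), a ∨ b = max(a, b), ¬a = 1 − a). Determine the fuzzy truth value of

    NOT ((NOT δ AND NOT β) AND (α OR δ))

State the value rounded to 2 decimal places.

NOT δ = 1 − 0.25 = 0.75
NOT β = 1 − 0.13 = 0.87
NOT δ AND NOT β = min(a, b) on (0.75, 0.87) = 0.75
α OR δ = max(a, b) on (0.88, 0.25) = 0.88
(NOT δ AND NOT β) AND (α OR δ) = min(a, b) on (0.75, 0.88) = 0.75
NOT ((NOT δ AND NOT β) AND (α OR δ)) = 1 − 0.75 = 0.25

0.25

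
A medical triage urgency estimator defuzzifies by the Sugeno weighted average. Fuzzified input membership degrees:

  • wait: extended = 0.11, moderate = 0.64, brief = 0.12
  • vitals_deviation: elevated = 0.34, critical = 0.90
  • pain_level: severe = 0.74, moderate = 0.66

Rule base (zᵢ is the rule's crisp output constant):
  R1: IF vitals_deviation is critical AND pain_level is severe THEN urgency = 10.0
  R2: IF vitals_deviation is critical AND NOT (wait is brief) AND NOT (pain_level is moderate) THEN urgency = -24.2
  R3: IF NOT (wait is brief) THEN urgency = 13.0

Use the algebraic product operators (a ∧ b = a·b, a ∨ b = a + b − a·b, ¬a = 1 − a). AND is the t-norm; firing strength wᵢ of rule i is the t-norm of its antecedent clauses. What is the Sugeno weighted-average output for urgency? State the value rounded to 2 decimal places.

R1 (z=10.0): critical=0.90, severe=0.74; AND[a·b] → w = 0.6660
R2 (z=-24.2): critical=0.90, ¬brief=1−0.12=0.88, ¬moderate=1−0.66=0.34; AND[a·b] → w = 0.2693
R3 (z=13.0): ¬brief=1−0.12=0.88 → w = 0.8800
Weighted average = (0.6660·10.0 + 0.2693·-24.2 + 0.8800·13.0) / (0.6660 + 0.2693 + 0.8800)
  = 11.5834 / 1.8153 = 6.38

6.38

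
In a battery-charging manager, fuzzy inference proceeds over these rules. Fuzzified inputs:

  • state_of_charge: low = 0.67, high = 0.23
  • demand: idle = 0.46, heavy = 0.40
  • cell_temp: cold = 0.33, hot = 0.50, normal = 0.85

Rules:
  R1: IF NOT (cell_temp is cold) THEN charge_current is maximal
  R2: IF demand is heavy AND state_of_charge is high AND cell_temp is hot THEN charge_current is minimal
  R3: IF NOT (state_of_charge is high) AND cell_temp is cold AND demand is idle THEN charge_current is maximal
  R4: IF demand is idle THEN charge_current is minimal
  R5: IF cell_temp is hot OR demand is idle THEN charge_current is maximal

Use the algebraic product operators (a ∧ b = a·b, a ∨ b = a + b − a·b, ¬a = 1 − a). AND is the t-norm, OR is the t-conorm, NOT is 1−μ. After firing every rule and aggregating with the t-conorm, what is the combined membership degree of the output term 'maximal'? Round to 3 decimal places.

R1: ¬cold=1−0.33=0.67 → w = 0.6700
R2: heavy=0.40, high=0.23, hot=0.50; AND[a·b] → w = 0.0460
R3: ¬high=1−0.23=0.77, cold=0.33, idle=0.46; AND[a·b] → w = 0.1169
R4: idle=0.46 → w = 0.4600
R5: hot=0.50, idle=0.46; OR[a + b − a·b] → w = 0.7300
Rules with consequent 'maximal': {R1, R3, R5} → strengths 0.6700, 0.1169, 0.7300
Aggregate via t-conorm [a + b − a·b]: 0.9213

0.921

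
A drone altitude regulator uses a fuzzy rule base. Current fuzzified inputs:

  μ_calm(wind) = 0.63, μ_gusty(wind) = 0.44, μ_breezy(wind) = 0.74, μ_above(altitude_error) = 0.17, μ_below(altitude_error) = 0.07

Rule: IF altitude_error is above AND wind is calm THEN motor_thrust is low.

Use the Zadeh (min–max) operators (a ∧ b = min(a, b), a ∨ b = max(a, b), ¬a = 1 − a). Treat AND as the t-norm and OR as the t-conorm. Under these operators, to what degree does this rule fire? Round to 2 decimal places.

0.17

firing strength: above=0.17, calm=0.63; AND[min(a, b)] → w = 0.17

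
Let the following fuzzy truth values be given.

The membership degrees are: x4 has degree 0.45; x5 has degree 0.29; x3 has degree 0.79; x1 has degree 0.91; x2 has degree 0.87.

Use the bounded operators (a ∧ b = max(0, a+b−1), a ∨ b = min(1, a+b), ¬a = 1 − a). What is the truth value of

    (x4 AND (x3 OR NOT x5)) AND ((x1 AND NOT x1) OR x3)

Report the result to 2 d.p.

NOT x5 = 1 − 0.29 = 0.71
x3 OR NOT x5 = min(1, a+b) on (0.79, 0.71) = 1.00
x4 AND (x3 OR NOT x5) = max(0, a+b−1) on (0.45, 1.00) = 0.45
NOT x1 = 1 − 0.91 = 0.09
x1 AND NOT x1 = max(0, a+b−1) on (0.91, 0.09) = 0.00
(x1 AND NOT x1) OR x3 = min(1, a+b) on (0.00, 0.79) = 0.79
(x4 AND (x3 OR NOT x5)) AND ((x1 AND NOT x1) OR x3) = max(0, a+b−1) on (0.45, 0.79) = 0.24

0.24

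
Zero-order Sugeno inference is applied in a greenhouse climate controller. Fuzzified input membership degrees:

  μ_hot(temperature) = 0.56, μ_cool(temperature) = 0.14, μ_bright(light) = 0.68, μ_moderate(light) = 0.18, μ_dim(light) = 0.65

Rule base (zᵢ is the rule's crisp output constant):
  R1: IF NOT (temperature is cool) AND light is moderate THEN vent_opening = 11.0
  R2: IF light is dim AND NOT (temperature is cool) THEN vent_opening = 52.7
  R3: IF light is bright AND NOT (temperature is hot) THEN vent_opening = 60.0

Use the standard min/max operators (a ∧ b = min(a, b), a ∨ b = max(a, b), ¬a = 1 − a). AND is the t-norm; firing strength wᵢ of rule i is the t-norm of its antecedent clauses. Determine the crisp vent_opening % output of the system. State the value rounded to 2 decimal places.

R1 (z=11.0): ¬cool=1−0.14=0.86, moderate=0.18; AND[min(a, b)] → w = 0.18
R2 (z=52.7): dim=0.65, ¬cool=1−0.14=0.86; AND[min(a, b)] → w = 0.65
R3 (z=60.0): bright=0.68, ¬hot=1−0.56=0.44; AND[min(a, b)] → w = 0.44
Weighted average = (0.18·11.0 + 0.65·52.7 + 0.44·60.0) / (0.18 + 0.65 + 0.44)
  = 62.6350 / 1.2700 = 49.32

49.32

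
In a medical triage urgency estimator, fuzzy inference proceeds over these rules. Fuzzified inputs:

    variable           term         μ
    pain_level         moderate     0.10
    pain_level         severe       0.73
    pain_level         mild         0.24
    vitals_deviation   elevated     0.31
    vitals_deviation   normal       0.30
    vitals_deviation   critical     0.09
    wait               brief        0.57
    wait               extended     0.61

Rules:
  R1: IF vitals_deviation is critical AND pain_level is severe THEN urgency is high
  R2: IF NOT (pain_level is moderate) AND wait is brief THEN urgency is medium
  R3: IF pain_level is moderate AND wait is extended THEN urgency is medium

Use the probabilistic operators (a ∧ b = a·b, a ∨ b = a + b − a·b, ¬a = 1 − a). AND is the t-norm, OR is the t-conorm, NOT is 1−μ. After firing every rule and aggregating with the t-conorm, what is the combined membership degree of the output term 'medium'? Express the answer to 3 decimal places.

0.543

R1: critical=0.09, severe=0.73; AND[a·b] → w = 0.0657
R2: ¬moderate=1−0.10=0.90, brief=0.57; AND[a·b] → w = 0.5130
R3: moderate=0.10, extended=0.61; AND[a·b] → w = 0.0610
Rules with consequent 'medium': {R2, R3} → strengths 0.5130, 0.0610
Aggregate via t-conorm [a + b − a·b]: 0.5427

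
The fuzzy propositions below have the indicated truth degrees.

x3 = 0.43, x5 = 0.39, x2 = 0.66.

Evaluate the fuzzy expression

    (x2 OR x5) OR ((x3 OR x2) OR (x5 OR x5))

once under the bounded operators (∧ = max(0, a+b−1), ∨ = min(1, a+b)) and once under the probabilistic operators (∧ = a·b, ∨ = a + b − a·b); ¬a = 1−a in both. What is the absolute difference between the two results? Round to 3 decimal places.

0.015

Under bounded:
  x2 OR x5 = min(1, a+b) on (0.66, 0.39) = 1.00
  x3 OR x2 = min(1, a+b) on (0.43, 0.66) = 1.00
  x5 OR x5 = min(1, a+b) on (0.39, 0.39) = 0.78
  (x3 OR x2) OR (x5 OR x5) = min(1, a+b) on (1.00, 0.78) = 1.00
  (x2 OR x5) OR ((x3 OR x2) OR (x5 OR x5)) = min(1, a+b) on (1.00, 1.00) = 1.00
  → value = 1.0000
Under probabilistic:
  x2 OR x5 = a + b − a·b on (0.6600, 0.3900) = 0.7926
  x3 OR x2 = a + b − a·b on (0.4300, 0.6600) = 0.8062
  x5 OR x5 = a + b − a·b on (0.3900, 0.3900) = 0.6279
  (x3 OR x2) OR (x5 OR x5) = a + b − a·b on (0.8062, 0.6279) = 0.9279
  (x2 OR x5) OR ((x3 OR x2) OR (x5 OR x5)) = a + b − a·b on (0.7926, 0.9279) = 0.9850
  → value = 0.9850
|1.0000 − 0.9850| = 0.015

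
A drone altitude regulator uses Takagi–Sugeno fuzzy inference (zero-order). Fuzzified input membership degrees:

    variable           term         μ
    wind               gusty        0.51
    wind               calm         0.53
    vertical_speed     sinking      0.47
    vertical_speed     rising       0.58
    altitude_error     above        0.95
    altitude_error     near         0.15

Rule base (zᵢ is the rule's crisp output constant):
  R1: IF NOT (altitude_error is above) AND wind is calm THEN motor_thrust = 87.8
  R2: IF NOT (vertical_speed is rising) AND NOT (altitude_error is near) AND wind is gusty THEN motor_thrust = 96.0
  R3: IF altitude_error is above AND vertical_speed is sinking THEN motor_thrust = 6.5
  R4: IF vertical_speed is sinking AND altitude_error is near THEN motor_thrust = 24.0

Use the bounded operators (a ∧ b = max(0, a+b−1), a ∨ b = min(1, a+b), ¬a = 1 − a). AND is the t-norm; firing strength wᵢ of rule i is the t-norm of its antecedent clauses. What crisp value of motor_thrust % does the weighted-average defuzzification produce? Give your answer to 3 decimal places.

R1 (z=87.8): ¬above=1−0.95=0.05, calm=0.53; AND[max(0, a+b−1)] → w = 0.00
R2 (z=96.0): ¬rising=1−0.58=0.42, ¬near=1−0.15=0.85, gusty=0.51; AND[max(0, a+b−1)] → w = 0.00
R3 (z=6.5): above=0.95, sinking=0.47; AND[max(0, a+b−1)] → w = 0.42
R4 (z=24.0): sinking=0.47, near=0.15; AND[max(0, a+b−1)] → w = 0.00
Weighted average = (0.00·87.8 + 0.00·96.0 + 0.42·6.5 + 0.00·24.0) / (0.00 + 0.00 + 0.42 + 0.00)
  = 2.7300 / 0.4200 = 6.500

6.500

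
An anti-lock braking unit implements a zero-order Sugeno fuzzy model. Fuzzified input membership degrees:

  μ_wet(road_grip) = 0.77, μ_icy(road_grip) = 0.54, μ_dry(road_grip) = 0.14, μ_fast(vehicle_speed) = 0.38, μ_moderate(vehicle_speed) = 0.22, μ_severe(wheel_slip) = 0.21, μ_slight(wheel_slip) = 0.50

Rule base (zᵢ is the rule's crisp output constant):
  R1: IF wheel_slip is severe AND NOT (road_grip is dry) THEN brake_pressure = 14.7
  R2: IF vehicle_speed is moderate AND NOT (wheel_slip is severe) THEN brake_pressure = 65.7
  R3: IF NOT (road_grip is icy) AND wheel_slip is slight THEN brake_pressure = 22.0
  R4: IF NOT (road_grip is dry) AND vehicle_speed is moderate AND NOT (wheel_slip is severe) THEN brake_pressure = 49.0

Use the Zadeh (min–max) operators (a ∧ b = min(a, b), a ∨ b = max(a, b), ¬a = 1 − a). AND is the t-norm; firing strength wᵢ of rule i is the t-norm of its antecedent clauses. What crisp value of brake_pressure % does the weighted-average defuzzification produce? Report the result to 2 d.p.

34.63

R1 (z=14.7): severe=0.21, ¬dry=1−0.14=0.86; AND[min(a, b)] → w = 0.21
R2 (z=65.7): moderate=0.22, ¬severe=1−0.21=0.79; AND[min(a, b)] → w = 0.22
R3 (z=22.0): ¬icy=1−0.54=0.46, slight=0.50; AND[min(a, b)] → w = 0.46
R4 (z=49.0): ¬dry=1−0.14=0.86, moderate=0.22, ¬severe=1−0.21=0.79; AND[min(a, b)] → w = 0.22
Weighted average = (0.21·14.7 + 0.22·65.7 + 0.46·22.0 + 0.22·49.0) / (0.21 + 0.22 + 0.46 + 0.22)
  = 38.4410 / 1.1100 = 34.63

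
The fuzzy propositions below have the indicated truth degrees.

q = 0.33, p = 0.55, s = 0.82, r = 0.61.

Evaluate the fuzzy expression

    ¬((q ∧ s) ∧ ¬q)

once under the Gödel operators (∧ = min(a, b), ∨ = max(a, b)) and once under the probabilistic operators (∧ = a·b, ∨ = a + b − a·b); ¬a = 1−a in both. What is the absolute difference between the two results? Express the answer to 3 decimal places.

Under Gödel:
  q ∧ s = min(a, b) on (0.33, 0.82) = 0.33
  ¬q = 1 − 0.33 = 0.67
  (q ∧ s) ∧ ¬q = min(a, b) on (0.33, 0.67) = 0.33
  ¬((q ∧ s) ∧ ¬q) = 1 − 0.33 = 0.67
  → value = 0.6700
Under probabilistic:
  q ∧ s = a·b on (0.3300, 0.8200) = 0.2706
  ¬q = 1 − 0.3300 = 0.6700
  (q ∧ s) ∧ ¬q = a·b on (0.2706, 0.6700) = 0.1813
  ¬((q ∧ s) ∧ ¬q) = 1 − 0.1813 = 0.8187
  → value = 0.8187
|0.6700 − 0.8187| = 0.149

0.149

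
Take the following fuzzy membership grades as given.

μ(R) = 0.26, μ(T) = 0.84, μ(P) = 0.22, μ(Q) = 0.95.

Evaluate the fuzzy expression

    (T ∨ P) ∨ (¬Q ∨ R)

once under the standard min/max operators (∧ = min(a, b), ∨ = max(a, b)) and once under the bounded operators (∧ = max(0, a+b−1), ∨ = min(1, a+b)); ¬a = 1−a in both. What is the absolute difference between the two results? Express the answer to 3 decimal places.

Under standard min/max:
  T ∨ P = max(a, b) on (0.84, 0.22) = 0.84
  ¬Q = 1 − 0.95 = 0.05
  ¬Q ∨ R = max(a, b) on (0.05, 0.26) = 0.26
  (T ∨ P) ∨ (¬Q ∨ R) = max(a, b) on (0.84, 0.26) = 0.84
  → value = 0.8400
Under bounded:
  T ∨ P = min(1, a+b) on (0.84, 0.22) = 1.00
  ¬Q = 1 − 0.95 = 0.05
  ¬Q ∨ R = min(1, a+b) on (0.05, 0.26) = 0.31
  (T ∨ P) ∨ (¬Q ∨ R) = min(1, a+b) on (1.00, 0.31) = 1.00
  → value = 1.0000
|0.8400 − 1.0000| = 0.160

0.160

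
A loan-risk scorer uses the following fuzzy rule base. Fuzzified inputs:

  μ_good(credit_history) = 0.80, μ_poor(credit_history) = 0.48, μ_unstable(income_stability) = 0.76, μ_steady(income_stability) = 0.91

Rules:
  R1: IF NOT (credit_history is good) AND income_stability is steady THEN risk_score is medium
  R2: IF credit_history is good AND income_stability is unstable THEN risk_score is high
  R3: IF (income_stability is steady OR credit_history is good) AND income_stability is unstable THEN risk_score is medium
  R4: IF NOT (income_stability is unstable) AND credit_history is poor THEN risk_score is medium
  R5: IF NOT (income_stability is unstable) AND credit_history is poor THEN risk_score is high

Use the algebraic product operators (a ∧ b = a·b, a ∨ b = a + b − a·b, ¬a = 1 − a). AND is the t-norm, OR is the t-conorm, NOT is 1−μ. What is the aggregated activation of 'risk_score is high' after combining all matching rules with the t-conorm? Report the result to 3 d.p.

0.653

R1: ¬good=1−0.80=0.20, steady=0.91; AND[a·b] → w = 0.1820
R2: good=0.80, unstable=0.76; AND[a·b] → w = 0.6080
R3: (steady=0.91 OR good=0.80) = 0.9820; AND[a·b] with unstable=0.76 → w = 0.7463
R4: ¬unstable=1−0.76=0.24, poor=0.48; AND[a·b] → w = 0.1152
R5: ¬unstable=1−0.76=0.24, poor=0.48; AND[a·b] → w = 0.1152
Rules with consequent 'high': {R2, R5} → strengths 0.6080, 0.1152
Aggregate via t-conorm [a + b − a·b]: 0.6532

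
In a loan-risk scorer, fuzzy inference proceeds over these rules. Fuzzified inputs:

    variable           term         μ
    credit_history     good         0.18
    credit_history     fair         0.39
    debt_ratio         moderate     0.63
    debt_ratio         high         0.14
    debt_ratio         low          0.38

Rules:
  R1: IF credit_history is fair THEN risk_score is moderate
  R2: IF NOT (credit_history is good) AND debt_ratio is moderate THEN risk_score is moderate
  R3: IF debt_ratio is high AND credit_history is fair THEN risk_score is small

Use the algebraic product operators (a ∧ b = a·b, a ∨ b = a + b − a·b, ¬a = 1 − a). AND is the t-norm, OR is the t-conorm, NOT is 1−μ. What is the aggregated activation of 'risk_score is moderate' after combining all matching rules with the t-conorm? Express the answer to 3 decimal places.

0.705

R1: fair=0.39 → w = 0.3900
R2: ¬good=1−0.18=0.82, moderate=0.63; AND[a·b] → w = 0.5166
R3: high=0.14, fair=0.39; AND[a·b] → w = 0.0546
Rules with consequent 'moderate': {R1, R2} → strengths 0.3900, 0.5166
Aggregate via t-conorm [a + b − a·b]: 0.7051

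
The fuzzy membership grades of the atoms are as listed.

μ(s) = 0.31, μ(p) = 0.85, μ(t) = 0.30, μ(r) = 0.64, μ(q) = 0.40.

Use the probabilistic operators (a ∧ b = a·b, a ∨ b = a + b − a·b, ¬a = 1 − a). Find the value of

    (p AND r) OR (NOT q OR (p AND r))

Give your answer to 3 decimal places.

0.917

p AND r = a·b on (0.8500, 0.6400) = 0.5440
NOT q = 1 − 0.4000 = 0.6000
p AND r = a·b on (0.8500, 0.6400) = 0.5440
NOT q OR (p AND r) = a + b − a·b on (0.6000, 0.5440) = 0.8176
(p AND r) OR (NOT q OR (p AND r)) = a + b − a·b on (0.5440, 0.8176) = 0.9168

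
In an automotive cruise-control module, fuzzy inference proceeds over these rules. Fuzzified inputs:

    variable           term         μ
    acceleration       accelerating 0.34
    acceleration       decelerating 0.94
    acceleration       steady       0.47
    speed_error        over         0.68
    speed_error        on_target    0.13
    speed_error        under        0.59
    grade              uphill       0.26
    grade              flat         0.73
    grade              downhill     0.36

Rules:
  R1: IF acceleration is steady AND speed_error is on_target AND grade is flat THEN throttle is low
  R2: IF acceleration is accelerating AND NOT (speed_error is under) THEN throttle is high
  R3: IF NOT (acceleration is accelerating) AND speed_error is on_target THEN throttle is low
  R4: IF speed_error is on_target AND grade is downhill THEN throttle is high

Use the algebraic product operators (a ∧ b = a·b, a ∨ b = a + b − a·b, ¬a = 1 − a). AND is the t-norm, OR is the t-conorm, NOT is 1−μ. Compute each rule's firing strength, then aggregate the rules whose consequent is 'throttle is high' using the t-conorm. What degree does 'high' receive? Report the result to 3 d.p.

0.180

R1: steady=0.47, on_target=0.13, flat=0.73; AND[a·b] → w = 0.0446
R2: accelerating=0.34, ¬under=1−0.59=0.41; AND[a·b] → w = 0.1394
R3: ¬accelerating=1−0.34=0.66, on_target=0.13; AND[a·b] → w = 0.0858
R4: on_target=0.13, downhill=0.36; AND[a·b] → w = 0.0468
Rules with consequent 'high': {R2, R4} → strengths 0.1394, 0.0468
Aggregate via t-conorm [a + b − a·b]: 0.1797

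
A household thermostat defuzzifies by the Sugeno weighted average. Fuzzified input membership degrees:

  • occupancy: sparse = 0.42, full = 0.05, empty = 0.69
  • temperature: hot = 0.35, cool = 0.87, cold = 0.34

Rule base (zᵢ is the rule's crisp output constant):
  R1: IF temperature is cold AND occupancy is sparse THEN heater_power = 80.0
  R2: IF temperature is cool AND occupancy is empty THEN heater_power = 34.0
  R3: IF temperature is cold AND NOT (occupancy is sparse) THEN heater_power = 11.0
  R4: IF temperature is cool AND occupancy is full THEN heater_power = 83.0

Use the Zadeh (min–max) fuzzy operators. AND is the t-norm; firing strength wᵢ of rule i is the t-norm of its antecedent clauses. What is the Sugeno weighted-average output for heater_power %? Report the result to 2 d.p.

R1 (z=80.0): cold=0.34, sparse=0.42; AND[min(a, b)] → w = 0.34
R2 (z=34.0): cool=0.87, empty=0.69; AND[min(a, b)] → w = 0.69
R3 (z=11.0): cold=0.34, ¬sparse=1−0.42=0.58; AND[min(a, b)] → w = 0.34
R4 (z=83.0): cool=0.87, full=0.05; AND[min(a, b)] → w = 0.05
Weighted average = (0.34·80.0 + 0.69·34.0 + 0.34·11.0 + 0.05·83.0) / (0.34 + 0.69 + 0.34 + 0.05)
  = 58.5500 / 1.4200 = 41.23

41.23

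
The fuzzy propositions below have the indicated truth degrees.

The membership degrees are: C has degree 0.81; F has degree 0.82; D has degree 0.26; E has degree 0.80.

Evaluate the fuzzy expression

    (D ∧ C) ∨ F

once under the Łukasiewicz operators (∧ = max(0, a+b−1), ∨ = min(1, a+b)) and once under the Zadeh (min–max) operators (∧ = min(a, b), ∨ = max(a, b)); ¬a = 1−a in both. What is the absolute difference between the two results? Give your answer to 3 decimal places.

0.070

Under Łukasiewicz:
  D ∧ C = max(0, a+b−1) on (0.26, 0.81) = 0.07
  (D ∧ C) ∨ F = min(1, a+b) on (0.07, 0.82) = 0.89
  → value = 0.8900
Under Zadeh (min–max):
  D ∧ C = min(a, b) on (0.26, 0.81) = 0.26
  (D ∧ C) ∨ F = max(a, b) on (0.26, 0.82) = 0.82
  → value = 0.8200
|0.8900 − 0.8200| = 0.070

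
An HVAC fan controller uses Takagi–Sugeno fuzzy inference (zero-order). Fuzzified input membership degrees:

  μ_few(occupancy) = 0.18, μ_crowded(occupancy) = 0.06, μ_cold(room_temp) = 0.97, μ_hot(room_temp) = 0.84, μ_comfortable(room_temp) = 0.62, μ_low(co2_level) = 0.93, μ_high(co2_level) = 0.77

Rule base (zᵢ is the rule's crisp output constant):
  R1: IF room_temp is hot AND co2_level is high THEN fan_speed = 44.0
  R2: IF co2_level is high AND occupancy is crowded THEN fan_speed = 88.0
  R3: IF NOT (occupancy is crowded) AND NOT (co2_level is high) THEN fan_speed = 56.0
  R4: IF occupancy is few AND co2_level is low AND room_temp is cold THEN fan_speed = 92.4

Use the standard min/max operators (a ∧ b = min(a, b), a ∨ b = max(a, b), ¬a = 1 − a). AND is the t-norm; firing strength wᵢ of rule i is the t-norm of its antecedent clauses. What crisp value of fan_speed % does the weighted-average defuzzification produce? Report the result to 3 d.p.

55.381

R1 (z=44.0): hot=0.84, high=0.77; AND[min(a, b)] → w = 0.77
R2 (z=88.0): high=0.77, crowded=0.06; AND[min(a, b)] → w = 0.06
R3 (z=56.0): ¬crowded=1−0.06=0.94, ¬high=1−0.77=0.23; AND[min(a, b)] → w = 0.23
R4 (z=92.4): few=0.18, low=0.93, cold=0.97; AND[min(a, b)] → w = 0.18
Weighted average = (0.77·44.0 + 0.06·88.0 + 0.23·56.0 + 0.18·92.4) / (0.77 + 0.06 + 0.23 + 0.18)
  = 68.6720 / 1.2400 = 55.381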